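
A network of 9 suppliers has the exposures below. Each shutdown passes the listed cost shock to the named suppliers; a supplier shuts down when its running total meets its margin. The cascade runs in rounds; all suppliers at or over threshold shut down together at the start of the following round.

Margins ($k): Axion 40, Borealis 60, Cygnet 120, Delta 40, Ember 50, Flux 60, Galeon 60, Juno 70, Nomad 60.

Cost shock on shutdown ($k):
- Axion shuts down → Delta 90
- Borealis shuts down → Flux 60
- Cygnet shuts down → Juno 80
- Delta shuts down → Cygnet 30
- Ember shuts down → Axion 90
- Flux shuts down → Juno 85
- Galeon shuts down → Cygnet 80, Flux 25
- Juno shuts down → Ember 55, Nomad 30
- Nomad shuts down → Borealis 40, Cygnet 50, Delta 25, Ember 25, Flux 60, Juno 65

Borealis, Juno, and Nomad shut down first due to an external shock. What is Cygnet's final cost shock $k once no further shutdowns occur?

Round 1 — Borealis, Juno, Nomad shut down (initial).
  Cygnet: +50 → 50 < 120
  Delta: +25 → 25 < 40
  Ember: +55+25 → 80 ≥ 50
  Flux: +60+60 → 120 ≥ 60
Round 2 — Ember, Flux shut down.
  Axion: +90 → 90 ≥ 40
Round 3 — Axion shuts down.
  Delta: +90 → 115 ≥ 40
Round 4 — Delta shuts down.
  Cygnet: +30 → 80 < 120
No further shutdowns.

80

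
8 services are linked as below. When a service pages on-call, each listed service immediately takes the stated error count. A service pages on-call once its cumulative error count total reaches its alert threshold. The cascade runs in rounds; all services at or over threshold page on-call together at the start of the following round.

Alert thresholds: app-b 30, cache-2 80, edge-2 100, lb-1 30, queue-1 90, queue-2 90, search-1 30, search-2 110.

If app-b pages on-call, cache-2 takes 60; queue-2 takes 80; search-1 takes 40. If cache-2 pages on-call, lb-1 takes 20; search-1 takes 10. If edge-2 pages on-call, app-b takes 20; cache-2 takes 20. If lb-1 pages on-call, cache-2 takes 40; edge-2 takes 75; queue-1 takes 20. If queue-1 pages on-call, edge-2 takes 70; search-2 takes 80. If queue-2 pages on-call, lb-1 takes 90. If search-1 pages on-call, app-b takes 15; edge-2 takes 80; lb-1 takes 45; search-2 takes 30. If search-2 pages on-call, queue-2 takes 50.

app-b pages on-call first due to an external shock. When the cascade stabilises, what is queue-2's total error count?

Round 1 — app-b pages on-call (initial).
  cache-2: +60 → 60 < 80
  queue-2: +80 → 80 < 90
  search-1: +40 → 40 ≥ 30
Round 2 — search-1 pages on-call.
  edge-2: +80 → 80 < 100
  lb-1: +45 → 45 ≥ 30
  search-2: +30 → 30 < 110
Round 3 — lb-1 pages on-call.
  cache-2: +40 → 100 ≥ 80
  edge-2: +75 → 155 ≥ 100
  queue-1: +20 → 20 < 90
Round 4 — cache-2, edge-2 page on-call.
No further pages.

80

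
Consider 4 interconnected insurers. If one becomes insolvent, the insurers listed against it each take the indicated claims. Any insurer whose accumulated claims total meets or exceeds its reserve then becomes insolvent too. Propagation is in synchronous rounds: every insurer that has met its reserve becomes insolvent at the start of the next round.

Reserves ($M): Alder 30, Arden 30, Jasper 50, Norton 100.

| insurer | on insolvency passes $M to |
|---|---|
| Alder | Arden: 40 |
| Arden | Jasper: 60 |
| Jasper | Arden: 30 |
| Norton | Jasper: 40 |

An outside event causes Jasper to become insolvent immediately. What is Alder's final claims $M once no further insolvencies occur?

0

Round 1 — Jasper becomes insolvent (initial).
  Arden: +30 → 30 ≥ 30
Round 2 — Arden becomes insolvent.
No further insolvencies.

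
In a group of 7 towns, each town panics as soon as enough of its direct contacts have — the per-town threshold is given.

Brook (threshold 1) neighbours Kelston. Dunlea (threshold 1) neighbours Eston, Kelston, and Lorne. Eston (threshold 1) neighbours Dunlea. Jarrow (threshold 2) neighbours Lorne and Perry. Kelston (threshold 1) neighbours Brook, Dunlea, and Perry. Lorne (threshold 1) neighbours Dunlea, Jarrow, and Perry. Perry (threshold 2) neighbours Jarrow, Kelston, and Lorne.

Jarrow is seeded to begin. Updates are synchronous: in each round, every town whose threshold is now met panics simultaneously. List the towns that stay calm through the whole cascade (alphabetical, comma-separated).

Round 1 — Jarrow panics (initial).
Round 2 — checking thresholds:
  Lorne: 1 of 3 neighbours ≥ 1, panics.
  Perry: 1 of 3 neighbours < 2, not yet.
Round 3 — checking thresholds:
  Dunlea: 1 of 3 neighbours ≥ 1, panics.
  Perry: 2 of 3 neighbours ≥ 2, panics.
Round 4 — checking thresholds:
  Eston: 1 of 1 neighbours ≥ 1, panics.
  Kelston: 2 of 3 neighbours ≥ 1, panics.
Round 5 — checking thresholds:
  Brook: 1 of 1 neighbours ≥ 1, panics.
Round 6 — no new panics; cascade stops.

none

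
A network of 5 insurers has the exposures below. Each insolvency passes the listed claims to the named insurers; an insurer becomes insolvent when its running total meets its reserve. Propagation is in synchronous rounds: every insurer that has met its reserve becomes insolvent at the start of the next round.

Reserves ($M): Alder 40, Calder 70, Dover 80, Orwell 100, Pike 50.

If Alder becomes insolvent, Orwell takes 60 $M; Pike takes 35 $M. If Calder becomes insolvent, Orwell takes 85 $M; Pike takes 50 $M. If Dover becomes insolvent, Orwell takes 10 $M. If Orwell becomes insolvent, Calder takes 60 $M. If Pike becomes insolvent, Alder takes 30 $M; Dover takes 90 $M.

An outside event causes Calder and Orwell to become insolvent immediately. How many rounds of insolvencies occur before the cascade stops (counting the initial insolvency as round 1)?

Round 1 — Calder, Orwell become insolvent (initial).
  Pike: +50 → 50 ≥ 50
Round 2 — Pike becomes insolvent.
  Alder: +30 → 30 < 40
  Dover: +90 → 90 ≥ 80
Round 3 — Dover becomes insolvent.
No further insolvencies.

3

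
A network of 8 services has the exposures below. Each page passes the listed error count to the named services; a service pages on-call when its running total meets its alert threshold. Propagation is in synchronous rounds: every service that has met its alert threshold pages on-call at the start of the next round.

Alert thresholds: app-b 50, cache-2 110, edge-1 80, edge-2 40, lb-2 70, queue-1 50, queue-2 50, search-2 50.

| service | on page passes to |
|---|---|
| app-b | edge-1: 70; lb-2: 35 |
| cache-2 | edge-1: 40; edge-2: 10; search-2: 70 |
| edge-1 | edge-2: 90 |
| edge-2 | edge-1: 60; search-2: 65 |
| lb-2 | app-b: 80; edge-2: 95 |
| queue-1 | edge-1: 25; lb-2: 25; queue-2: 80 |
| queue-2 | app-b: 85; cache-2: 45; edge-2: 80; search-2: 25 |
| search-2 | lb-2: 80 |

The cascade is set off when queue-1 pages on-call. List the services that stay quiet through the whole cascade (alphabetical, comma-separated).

Round 1 — queue-1 pages on-call (initial).
  edge-1: +25 → 25 < 80
  lb-2: +25 → 25 < 70
  queue-2: +80 → 80 ≥ 50
Round 2 — queue-2 pages on-call.
  app-b: +85 → 85 ≥ 50
  cache-2: +45 → 45 < 110
  edge-2: +80 → 80 ≥ 40
  search-2: +25 → 25 < 50
Round 3 — app-b, edge-2 page on-call.
  edge-1: +70+60 → 155 ≥ 80
  lb-2: +35 → 60 < 70
  search-2: +65 → 90 ≥ 50
Round 4 — edge-1, search-2 page on-call.
  lb-2: +80 → 140 ≥ 70
Round 5 — lb-2 pages on-call.
No further pages.

cache-2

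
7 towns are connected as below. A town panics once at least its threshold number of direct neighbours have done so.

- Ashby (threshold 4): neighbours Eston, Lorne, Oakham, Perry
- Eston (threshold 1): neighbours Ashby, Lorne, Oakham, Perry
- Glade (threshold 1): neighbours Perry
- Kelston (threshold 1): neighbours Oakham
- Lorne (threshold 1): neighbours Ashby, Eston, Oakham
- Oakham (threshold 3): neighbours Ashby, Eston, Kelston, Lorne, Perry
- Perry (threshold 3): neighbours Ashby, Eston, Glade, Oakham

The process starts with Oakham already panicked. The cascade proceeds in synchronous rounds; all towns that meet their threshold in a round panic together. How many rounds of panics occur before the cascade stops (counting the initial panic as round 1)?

2

Round 1 — Oakham panics (initial).
Round 2 — checking thresholds:
  Ashby: 1 of 4 neighbours < 4, not yet.
  Eston: 1 of 4 neighbours ≥ 1, panics.
  Kelston: 1 of 1 neighbours ≥ 1, panics.
  Lorne: 1 of 3 neighbours ≥ 1, panics.
  Perry: 1 of 4 neighbours < 3, not yet.
Round 3 — no new panics; cascade stops.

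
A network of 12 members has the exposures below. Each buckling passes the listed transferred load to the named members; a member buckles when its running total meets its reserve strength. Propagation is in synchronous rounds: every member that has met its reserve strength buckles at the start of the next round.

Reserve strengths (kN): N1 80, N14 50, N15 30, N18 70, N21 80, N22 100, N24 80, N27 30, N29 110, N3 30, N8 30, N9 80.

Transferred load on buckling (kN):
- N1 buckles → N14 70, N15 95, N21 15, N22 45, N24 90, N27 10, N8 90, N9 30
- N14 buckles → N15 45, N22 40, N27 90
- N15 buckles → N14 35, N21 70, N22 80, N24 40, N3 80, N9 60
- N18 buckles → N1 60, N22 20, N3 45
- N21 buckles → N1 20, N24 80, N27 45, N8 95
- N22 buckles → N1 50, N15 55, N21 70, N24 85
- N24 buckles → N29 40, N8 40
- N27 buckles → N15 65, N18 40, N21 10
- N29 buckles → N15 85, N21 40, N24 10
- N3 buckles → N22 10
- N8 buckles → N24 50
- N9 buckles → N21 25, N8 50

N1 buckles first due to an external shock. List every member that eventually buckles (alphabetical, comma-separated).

Round 1 — N1 buckles (initial).
  N14: +70 → 70 ≥ 50
  N15: +95 → 95 ≥ 30
  N21: +15 → 15 < 80
  N22: +45 → 45 < 100
  N24: +90 → 90 ≥ 80
  N27: +10 → 10 < 30
  N8: +90 → 90 ≥ 30
  N9: +30 → 30 < 80
Round 2 — N14, N15, N24, N8 buckle.
  N21: +70 → 85 ≥ 80
  N22: +40+80 → 165 ≥ 100
  N27: +90 → 100 ≥ 30
  N29: +40 → 40 < 110
  N3: +80 → 80 ≥ 30
  N9: +60 → 90 ≥ 80
Round 3 — N21, N22, N27, N3, N9 buckle.
  N18: +40 → 40 < 70
No further bucklings.

N1, N14, N15, N21, N22, N24, N27, N3, N8, N9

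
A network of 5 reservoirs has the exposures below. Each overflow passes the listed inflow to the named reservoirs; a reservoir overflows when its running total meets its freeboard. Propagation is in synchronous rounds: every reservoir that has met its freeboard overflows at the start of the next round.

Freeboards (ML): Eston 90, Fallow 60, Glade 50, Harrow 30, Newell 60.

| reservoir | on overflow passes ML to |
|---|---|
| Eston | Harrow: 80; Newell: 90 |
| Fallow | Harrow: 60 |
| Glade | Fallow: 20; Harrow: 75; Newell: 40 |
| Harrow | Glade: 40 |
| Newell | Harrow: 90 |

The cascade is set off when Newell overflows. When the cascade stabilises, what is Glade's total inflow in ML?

40

Round 1 — Newell overflows (initial).
  Harrow: +90 → 90 ≥ 30
Round 2 — Harrow overflows.
  Glade: +40 → 40 < 50
No further overflows.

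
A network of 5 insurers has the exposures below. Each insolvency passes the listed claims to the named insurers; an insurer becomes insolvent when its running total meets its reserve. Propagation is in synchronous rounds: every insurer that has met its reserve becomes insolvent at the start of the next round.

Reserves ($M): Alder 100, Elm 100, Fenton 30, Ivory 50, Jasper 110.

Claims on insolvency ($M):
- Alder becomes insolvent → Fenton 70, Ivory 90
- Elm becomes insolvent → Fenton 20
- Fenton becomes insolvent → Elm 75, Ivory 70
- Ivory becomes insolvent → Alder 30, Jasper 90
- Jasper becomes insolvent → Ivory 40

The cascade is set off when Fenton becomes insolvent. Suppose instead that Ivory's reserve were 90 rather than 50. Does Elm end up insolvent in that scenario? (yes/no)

With Ivory's reserve at 90:
Round 1 — Fenton becomes insolvent (initial).
  Elm: +75 → 75 < 100
  Ivory: +70 → 70 < 90
No further insolvencies.

no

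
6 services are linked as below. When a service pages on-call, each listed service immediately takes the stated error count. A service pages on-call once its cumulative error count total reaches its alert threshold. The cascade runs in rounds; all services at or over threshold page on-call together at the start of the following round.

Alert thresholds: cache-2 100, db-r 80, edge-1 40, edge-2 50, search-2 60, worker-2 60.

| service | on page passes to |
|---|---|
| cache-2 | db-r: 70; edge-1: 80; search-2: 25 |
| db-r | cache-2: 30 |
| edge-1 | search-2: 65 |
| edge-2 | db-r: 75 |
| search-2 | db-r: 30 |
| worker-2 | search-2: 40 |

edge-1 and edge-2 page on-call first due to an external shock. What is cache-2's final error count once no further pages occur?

30

Round 1 — edge-1, edge-2 page on-call (initial).
  db-r: +75 → 75 < 80
  search-2: +65 → 65 ≥ 60
Round 2 — search-2 pages on-call.
  db-r: +30 → 105 ≥ 80
Round 3 — db-r pages on-call.
  cache-2: +30 → 30 < 100
No further pages.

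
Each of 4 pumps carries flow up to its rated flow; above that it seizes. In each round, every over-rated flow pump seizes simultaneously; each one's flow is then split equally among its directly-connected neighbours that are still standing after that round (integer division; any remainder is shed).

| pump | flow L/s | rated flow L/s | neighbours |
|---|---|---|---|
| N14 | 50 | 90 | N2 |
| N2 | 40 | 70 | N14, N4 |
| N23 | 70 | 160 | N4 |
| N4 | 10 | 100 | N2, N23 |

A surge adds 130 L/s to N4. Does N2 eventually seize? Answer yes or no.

yes

Round 1 — N4 at 140 > 100. N4 seizes.
  N4 sheds 140 L/s to N2, N23: 70 each.
    N2: 40+70 = 110 > 70
    N23: 70+70 = 140 ≤ 160
Round 2 — N2 seizes.
  N2 sheds 110 L/s to N14: 110 each.
    N14: 50+110 = 160 > 90
Round 3 — N14 seizes.
  N14 sheds 160 L/s: no online neighbours, lost.
No further seizures.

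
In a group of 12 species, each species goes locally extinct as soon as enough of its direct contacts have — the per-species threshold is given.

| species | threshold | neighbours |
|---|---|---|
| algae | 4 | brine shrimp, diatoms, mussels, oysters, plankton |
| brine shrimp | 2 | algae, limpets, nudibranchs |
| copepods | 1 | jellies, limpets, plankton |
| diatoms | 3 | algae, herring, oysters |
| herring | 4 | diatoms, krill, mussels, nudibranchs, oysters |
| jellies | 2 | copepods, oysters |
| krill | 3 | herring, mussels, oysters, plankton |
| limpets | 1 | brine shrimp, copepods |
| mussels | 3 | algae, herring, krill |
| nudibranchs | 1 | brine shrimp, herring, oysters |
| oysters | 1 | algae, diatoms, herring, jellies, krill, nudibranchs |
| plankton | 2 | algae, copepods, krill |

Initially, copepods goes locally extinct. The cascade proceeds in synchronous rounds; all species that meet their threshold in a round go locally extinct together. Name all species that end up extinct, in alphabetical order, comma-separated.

copepods, limpets

Round 1 — copepods goes locally extinct (initial).
Round 2 — checking thresholds:
  jellies: 1 of 2 neighbours < 2, holds.
  limpets: 1 of 2 neighbours ≥ 1, goes locally extinct.
  plankton: 1 of 3 neighbours < 2, holds.
Round 3 — no new extinctions; cascade stops.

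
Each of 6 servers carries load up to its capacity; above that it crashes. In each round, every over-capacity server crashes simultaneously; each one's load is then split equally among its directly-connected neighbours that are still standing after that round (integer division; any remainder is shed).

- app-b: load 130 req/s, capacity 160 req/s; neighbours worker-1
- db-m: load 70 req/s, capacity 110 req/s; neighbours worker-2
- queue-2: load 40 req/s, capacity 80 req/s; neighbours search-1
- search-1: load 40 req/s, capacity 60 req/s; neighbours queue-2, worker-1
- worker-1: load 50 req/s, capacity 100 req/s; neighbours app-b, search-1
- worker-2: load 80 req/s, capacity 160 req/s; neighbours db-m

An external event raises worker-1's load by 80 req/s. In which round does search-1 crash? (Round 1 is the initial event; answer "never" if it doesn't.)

2

Round 1 — worker-1 at 130 > 100. worker-1 crashes.
  worker-1 sheds 130 req/s to app-b, search-1: 65 each.
    app-b: 130+65 = 195 > 160
    search-1: 40+65 = 105 > 60
Round 2 — app-b, search-1 crash.
  app-b sheds 195 req/s: no online neighbours, lost.
  search-1 sheds 105 req/s to queue-2: 105 each.
    queue-2: 40+105 = 145 > 80
Round 3 — queue-2 crashes.
  queue-2 sheds 145 req/s: no online neighbours, lost.
No further crashes.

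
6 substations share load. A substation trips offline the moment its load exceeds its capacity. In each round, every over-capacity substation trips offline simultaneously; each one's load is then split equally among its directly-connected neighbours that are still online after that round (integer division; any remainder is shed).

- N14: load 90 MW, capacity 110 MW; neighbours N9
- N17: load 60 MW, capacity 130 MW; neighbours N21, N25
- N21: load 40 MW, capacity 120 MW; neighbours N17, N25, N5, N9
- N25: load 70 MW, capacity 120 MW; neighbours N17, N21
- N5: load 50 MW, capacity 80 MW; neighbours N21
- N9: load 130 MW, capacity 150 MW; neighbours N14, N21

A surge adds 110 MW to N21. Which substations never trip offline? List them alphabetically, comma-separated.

Round 1 — N21 at 150 > 120. N21 trips offline.
  N21 sheds 150 MW to N17, N25, N5, N9: 37 each (2 lost).
    N17: 60+37 = 97 ≤ 130
    N25: 70+37 = 107 ≤ 120
    N5: 50+37 = 87 > 80
    N9: 130+37 = 167 > 150
Round 2 — N5, N9 trip offline.
  N5 sheds 87 MW: no online neighbours, lost.
  N9 sheds 167 MW to N14: 167 each.
    N14: 90+167 = 257 > 110
Round 3 — N14 trips offline.
  N14 sheds 257 MW: no online neighbours, lost.
No further trips.

N17, N25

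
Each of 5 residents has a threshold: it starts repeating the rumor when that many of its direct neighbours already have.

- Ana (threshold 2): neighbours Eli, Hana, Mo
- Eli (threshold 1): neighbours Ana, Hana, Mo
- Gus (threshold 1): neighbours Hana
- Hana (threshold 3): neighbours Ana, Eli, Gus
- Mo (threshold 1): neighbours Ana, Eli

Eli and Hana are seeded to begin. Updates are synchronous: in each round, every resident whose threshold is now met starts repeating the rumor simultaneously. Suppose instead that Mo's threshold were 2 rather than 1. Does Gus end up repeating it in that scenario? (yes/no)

yes

With Mo's threshold at 2:
Round 1 — Eli, Hana start repeating the rumor (initial).
Round 2 — checking thresholds:
  Ana: 2 of 3 neighbours ≥ 2, starts repeating the rumor.
  Gus: 1 of 1 neighbours ≥ 1, starts repeating the rumor.
  Mo: 1 of 2 neighbours < 2, not yet.
Round 3 — checking thresholds:
  Mo: 2 of 2 neighbours ≥ 2, starts repeating the rumor.
Round 4 — no new spreads; cascade stops.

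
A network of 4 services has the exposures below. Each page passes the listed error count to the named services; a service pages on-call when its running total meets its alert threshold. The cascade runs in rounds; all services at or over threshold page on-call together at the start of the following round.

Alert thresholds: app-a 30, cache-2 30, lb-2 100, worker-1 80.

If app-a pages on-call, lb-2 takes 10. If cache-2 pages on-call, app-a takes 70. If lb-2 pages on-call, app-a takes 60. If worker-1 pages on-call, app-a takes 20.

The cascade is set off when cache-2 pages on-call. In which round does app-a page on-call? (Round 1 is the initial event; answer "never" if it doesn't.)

2

Round 1 — cache-2 pages on-call (initial).
  app-a: +70 → 70 ≥ 30
Round 2 — app-a pages on-call.
  lb-2: +10 → 10 < 100
No further pages.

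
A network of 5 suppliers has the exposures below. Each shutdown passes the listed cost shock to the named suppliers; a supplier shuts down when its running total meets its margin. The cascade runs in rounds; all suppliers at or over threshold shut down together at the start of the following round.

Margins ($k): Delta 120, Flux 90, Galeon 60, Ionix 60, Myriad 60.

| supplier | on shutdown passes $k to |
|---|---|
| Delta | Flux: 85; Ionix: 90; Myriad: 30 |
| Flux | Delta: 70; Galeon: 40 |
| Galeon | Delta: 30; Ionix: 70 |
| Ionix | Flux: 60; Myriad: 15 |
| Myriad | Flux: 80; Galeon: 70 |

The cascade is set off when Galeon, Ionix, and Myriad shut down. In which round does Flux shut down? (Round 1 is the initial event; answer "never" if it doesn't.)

2

Round 1 — Galeon, Ionix, Myriad shut down (initial).
  Delta: +30 → 30 < 120
  Flux: +60+80 → 140 ≥ 90
Round 2 — Flux shuts down.
  Delta: +70 → 100 < 120
No further shutdowns.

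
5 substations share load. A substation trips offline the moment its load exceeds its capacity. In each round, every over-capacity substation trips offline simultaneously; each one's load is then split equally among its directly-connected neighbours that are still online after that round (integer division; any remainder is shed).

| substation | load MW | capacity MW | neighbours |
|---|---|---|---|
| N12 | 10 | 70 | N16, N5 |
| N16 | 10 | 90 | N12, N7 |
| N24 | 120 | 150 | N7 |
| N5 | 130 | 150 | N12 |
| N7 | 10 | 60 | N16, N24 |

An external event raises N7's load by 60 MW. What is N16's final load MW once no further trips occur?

45

Round 1 — N7 at 70 > 60. N7 trips offline.
  N7 sheds 70 MW to N16, N24: 35 each.
    N16: 10+35 = 45 ≤ 90
    N24: 120+35 = 155 > 150
Round 2 — N24 trips offline.
  N24 sheds 155 MW: no online neighbours, lost.
No further trips.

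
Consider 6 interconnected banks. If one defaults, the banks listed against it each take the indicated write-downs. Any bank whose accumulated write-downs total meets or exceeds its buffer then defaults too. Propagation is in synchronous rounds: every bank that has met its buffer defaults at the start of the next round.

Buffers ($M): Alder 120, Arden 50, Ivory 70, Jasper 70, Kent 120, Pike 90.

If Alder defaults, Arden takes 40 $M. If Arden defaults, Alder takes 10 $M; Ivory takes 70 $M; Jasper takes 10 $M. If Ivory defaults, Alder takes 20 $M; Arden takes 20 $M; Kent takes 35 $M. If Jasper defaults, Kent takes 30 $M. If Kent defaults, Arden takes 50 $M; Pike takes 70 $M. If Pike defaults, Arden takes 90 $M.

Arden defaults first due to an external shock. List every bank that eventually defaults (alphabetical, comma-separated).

Arden, Ivory

Round 1 — Arden defaults (initial).
  Alder: +10 → 10 < 120
  Ivory: +70 → 70 ≥ 70
  Jasper: +10 → 10 < 70
Round 2 — Ivory defaults.
  Alder: +20 → 30 < 120
  Kent: +35 → 35 < 120
No further defaults.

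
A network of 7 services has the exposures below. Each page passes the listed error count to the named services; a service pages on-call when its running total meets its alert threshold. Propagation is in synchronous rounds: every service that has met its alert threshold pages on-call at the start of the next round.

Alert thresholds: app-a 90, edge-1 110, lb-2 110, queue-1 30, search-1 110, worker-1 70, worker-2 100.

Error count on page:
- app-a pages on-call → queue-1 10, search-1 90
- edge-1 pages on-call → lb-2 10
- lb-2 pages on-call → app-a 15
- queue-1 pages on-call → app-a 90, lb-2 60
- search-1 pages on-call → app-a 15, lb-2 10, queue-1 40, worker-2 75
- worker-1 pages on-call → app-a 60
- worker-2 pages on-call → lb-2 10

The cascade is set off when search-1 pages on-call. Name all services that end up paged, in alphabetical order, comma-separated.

app-a, queue-1, search-1

Round 1 — search-1 pages on-call (initial).
  app-a: +15 → 15 < 90
  lb-2: +10 → 10 < 110
  queue-1: +40 → 40 ≥ 30
  worker-2: +75 → 75 < 100
Round 2 — queue-1 pages on-call.
  app-a: +90 → 105 ≥ 90
  lb-2: +60 → 70 < 110
Round 3 — app-a pages on-call.
No further pages.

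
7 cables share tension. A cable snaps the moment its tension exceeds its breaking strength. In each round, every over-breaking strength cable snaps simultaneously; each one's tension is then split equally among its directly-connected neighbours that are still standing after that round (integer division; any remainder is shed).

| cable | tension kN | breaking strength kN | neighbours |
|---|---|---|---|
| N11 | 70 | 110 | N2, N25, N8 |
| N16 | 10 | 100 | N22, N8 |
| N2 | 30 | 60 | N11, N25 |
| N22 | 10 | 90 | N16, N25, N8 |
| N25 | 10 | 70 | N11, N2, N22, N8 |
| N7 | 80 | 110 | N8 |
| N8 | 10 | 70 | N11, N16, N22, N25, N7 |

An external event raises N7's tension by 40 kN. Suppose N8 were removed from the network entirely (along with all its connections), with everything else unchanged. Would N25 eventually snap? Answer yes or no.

With N8 removed:
Round 1 — N7 at 120 > 110. N7 snaps.
  N7 sheds 120 kN: no online neighbours, lost.
No further breaks.

no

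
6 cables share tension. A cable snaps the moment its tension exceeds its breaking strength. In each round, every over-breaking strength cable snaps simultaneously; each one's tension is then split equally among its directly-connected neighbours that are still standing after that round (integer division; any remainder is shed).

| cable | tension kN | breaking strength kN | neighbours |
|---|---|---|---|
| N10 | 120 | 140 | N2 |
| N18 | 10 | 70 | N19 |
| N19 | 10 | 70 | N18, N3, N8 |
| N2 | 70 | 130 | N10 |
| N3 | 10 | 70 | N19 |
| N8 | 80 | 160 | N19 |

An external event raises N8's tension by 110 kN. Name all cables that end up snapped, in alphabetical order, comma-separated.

N18, N19, N3, N8

Round 1 — N8 at 190 > 160. N8 snaps.
  N8 sheds 190 kN to N19: 190 each.
    N19: 10+190 = 200 > 70
Round 2 — N19 snaps.
  N19 sheds 200 kN to N18, N3: 100 each.
    N18: 10+100 = 110 > 70
    N3: 10+100 = 110 > 70
Round 3 — N18, N3 snap.
  N18 sheds 110 kN: no online neighbours, lost.
  N3 sheds 110 kN: no online neighbours, lost.
No further breaks.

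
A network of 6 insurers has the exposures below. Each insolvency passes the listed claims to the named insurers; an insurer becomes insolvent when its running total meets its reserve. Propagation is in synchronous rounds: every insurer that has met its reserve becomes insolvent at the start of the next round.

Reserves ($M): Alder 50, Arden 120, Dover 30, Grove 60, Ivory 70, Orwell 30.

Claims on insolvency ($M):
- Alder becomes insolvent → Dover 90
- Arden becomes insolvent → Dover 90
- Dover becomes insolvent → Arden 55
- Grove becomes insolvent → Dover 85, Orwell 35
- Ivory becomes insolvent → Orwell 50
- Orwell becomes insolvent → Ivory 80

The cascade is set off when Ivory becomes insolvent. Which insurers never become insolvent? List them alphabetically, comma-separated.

Round 1 — Ivory becomes insolvent (initial).
  Orwell: +50 → 50 ≥ 30
Round 2 — Orwell becomes insolvent.
No further insolvencies.

Alder, Arden, Dover, Grove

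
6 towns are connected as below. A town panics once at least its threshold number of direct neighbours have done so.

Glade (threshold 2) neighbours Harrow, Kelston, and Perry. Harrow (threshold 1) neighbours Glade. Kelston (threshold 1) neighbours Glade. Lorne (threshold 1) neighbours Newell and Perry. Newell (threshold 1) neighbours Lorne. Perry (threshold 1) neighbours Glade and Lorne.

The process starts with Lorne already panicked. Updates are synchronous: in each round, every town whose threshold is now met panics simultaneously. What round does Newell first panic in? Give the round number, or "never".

Round 1 — Lorne panics (initial).
Round 2 — checking thresholds:
  Newell: 1 of 1 neighbours ≥ 1, panics.
  Perry: 1 of 2 neighbours ≥ 1, panics.
Round 3 — no new panics; cascade stops.

2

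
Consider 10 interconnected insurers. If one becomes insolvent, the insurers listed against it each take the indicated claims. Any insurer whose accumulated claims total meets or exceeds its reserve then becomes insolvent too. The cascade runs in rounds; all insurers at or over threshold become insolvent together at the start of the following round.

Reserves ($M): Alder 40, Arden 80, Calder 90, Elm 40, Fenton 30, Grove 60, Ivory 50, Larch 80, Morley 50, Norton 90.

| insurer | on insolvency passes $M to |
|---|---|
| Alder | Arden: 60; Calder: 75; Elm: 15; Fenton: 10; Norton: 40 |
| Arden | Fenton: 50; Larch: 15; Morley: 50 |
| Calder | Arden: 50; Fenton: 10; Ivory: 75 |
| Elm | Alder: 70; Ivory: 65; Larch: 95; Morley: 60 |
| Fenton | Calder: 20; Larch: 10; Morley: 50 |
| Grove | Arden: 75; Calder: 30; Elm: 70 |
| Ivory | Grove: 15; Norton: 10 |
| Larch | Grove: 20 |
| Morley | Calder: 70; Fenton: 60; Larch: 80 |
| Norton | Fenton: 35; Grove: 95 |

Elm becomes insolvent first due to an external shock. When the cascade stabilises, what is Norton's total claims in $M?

50

Round 1 — Elm becomes insolvent (initial).
  Alder: +70 → 70 ≥ 40
  Ivory: +65 → 65 ≥ 50
  Larch: +95 → 95 ≥ 80
  Morley: +60 → 60 ≥ 50
Round 2 — Alder, Ivory, Larch, Morley become insolvent.
  Arden: +60 → 60 < 80
  Calder: +75+70 → 145 ≥ 90
  Fenton: +10+60 → 70 ≥ 30
  Grove: +15+20 → 35 < 60
  Norton: +40+10 → 50 < 90
Round 3 — Calder, Fenton become insolvent.
  Arden: +50 → 110 ≥ 80
Round 4 — Arden becomes insolvent.
No further insolvencies.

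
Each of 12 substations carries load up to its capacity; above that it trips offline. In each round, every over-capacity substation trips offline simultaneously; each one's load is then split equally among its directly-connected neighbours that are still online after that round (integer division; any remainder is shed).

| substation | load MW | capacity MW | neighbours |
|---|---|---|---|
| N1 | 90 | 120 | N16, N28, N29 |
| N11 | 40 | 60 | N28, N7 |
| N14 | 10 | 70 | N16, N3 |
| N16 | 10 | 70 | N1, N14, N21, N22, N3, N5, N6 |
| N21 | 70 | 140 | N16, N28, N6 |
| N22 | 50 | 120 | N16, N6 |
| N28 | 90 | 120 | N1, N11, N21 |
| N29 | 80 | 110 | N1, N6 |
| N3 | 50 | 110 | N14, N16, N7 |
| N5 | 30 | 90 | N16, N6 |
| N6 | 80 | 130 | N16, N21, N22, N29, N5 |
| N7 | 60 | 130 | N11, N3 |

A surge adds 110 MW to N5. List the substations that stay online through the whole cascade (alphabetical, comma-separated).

Round 1 — N5 at 140 > 90. N5 trips offline.
  N5 sheds 140 MW to N16, N6: 70 each.
    N16: 10+70 = 80 > 70
    N6: 80+70 = 150 > 130
Round 2 — N16, N6 trip offline.
  N16 sheds 80 MW to N1, N14, N21, N22, N3: 16 each.
    N1: 90+16 = 106 ≤ 120
    N14: 10+16 = 26 ≤ 70
    N21: 70+16 = 86 ≤ 140
    N22: 50+16 = 66 ≤ 120
    N3: 50+16 = 66 ≤ 110
  N6 sheds 150 MW to N21, N22, N29: 50 each.
    N21: 86+50 = 136 ≤ 140
    N22: 66+50 = 116 ≤ 120
    N29: 80+50 = 130 > 110
Round 3 — N29 trips offline.
  N29 sheds 130 MW to N1: 130 each.
    N1: 106+130 = 236 > 120
Round 4 — N1 trips offline.
  N1 sheds 236 MW to N28: 236 each.
    N28: 90+236 = 326 > 120
Round 5 — N28 trips offline.
  N28 sheds 326 MW to N11, N21: 163 each.
    N11: 40+163 = 203 > 60
    N21: 136+163 = 299 > 140
Round 6 — N11, N21 trip offline.
  N11 sheds 203 MW to N7: 203 each.
    N7: 60+203 = 263 > 130
  N21 sheds 299 MW: no online neighbours, lost.
Round 7 — N7 trips offline.
  N7 sheds 263 MW to N3: 263 each.
    N3: 66+263 = 329 > 110
Round 8 — N3 trips offline.
  N3 sheds 329 MW to N14: 329 each.
    N14: 26+329 = 355 > 70
Round 9 — N14 trips offline.
  N14 sheds 355 MW: no online neighbours, lost.
No further trips.

N22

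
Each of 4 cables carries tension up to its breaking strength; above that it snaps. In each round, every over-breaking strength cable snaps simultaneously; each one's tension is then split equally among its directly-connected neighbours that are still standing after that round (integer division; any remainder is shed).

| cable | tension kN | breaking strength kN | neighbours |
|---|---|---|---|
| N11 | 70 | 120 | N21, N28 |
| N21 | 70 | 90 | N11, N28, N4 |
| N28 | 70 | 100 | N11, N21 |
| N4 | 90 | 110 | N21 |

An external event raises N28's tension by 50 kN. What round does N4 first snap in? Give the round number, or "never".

Round 1 — N28 at 120 > 100. N28 snaps.
  N28 sheds 120 kN to N11, N21: 60 each.
    N11: 70+60 = 130 > 120
    N21: 70+60 = 130 > 90
Round 2 — N11, N21 snap.
  N11 sheds 130 kN: no online neighbours, lost.
  N21 sheds 130 kN to N4: 130 each.
    N4: 90+130 = 220 > 110
Round 3 — N4 snaps.
  N4 sheds 220 kN: no online neighbours, lost.
No further breaks.

3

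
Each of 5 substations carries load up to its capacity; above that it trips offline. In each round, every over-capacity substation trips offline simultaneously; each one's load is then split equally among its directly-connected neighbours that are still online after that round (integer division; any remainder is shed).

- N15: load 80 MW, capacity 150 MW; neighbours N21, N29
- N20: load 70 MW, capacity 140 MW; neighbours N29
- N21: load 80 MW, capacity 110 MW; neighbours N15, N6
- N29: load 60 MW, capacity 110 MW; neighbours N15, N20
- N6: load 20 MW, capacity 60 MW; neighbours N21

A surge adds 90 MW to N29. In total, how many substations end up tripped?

5

Round 1 — N29 at 150 > 110. N29 trips offline.
  N29 sheds 150 MW to N15, N20: 75 each.
    N15: 80+75 = 155 > 150
    N20: 70+75 = 145 > 140
Round 2 — N15, N20 trip offline.
  N15 sheds 155 MW to N21: 155 each.
    N21: 80+155 = 235 > 110
  N20 sheds 145 MW: no online neighbours, lost.
Round 3 — N21 trips offline.
  N21 sheds 235 MW to N6: 235 each.
    N6: 20+235 = 255 > 60
Round 4 — N6 trips offline.
  N6 sheds 255 MW: no online neighbours, lost.
No further trips.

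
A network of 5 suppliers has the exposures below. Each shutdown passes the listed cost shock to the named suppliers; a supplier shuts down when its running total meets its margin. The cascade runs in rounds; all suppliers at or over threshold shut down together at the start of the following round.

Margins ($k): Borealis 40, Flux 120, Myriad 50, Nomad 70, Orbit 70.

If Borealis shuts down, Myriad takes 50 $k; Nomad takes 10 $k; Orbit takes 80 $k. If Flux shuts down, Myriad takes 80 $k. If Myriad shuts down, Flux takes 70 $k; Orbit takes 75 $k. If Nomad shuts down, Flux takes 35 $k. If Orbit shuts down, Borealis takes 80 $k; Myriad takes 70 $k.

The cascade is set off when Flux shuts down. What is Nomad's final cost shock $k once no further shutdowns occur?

Round 1 — Flux shuts down (initial).
  Myriad: +80 → 80 ≥ 50
Round 2 — Myriad shuts down.
  Orbit: +75 → 75 ≥ 70
Round 3 — Orbit shuts down.
  Borealis: +80 → 80 ≥ 40
Round 4 — Borealis shuts down.
  Nomad: +10 → 10 < 70
No further shutdowns.

10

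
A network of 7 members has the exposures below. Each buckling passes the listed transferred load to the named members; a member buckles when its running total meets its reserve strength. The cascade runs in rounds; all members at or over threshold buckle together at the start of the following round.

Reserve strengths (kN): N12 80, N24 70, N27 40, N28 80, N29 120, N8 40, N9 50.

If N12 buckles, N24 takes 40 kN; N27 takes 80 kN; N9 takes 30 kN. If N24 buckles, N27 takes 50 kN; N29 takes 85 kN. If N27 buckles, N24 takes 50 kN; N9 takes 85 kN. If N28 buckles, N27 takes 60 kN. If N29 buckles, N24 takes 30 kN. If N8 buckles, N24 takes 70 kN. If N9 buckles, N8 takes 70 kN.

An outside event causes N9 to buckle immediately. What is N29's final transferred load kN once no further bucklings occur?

85

Round 1 — N9 buckles (initial).
  N8: +70 → 70 ≥ 40
Round 2 — N8 buckles.
  N24: +70 → 70 ≥ 70
Round 3 — N24 buckles.
  N27: +50 → 50 ≥ 40
  N29: +85 → 85 < 120
Round 4 — N27 buckles.
No further bucklings.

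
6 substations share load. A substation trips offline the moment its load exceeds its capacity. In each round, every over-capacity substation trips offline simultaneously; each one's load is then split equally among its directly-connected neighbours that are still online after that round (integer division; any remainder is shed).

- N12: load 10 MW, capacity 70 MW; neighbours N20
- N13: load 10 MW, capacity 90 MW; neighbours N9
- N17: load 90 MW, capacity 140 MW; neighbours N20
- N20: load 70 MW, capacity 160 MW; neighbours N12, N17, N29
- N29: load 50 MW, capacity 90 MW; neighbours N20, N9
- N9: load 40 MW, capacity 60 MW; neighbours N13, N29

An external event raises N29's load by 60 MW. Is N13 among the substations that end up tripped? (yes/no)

Round 1 — N29 at 110 > 90. N29 trips offline.
  N29 sheds 110 MW to N20, N9: 55 each.
    N20: 70+55 = 125 ≤ 160
    N9: 40+55 = 95 > 60
Round 2 — N9 trips offline.
  N9 sheds 95 MW to N13: 95 each.
    N13: 10+95 = 105 > 90
Round 3 — N13 trips offline.
  N13 sheds 105 MW: no online neighbours, lost.
No further trips.

yes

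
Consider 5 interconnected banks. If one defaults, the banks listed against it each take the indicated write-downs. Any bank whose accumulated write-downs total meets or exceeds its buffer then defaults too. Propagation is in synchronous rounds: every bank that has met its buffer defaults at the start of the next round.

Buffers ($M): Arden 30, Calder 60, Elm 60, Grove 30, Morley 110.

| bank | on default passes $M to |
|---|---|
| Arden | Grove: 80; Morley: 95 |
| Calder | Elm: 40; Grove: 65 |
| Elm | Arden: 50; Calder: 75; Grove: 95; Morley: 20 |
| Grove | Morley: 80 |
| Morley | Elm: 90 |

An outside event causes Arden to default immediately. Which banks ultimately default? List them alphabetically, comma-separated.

Arden, Calder, Elm, Grove, Morley

Round 1 — Arden defaults (initial).
  Grove: +80 → 80 ≥ 30
  Morley: +95 → 95 < 110
Round 2 — Grove defaults.
  Morley: +80 → 175 ≥ 110
Round 3 — Morley defaults.
  Elm: +90 → 90 ≥ 60
Round 4 — Elm defaults.
  Calder: +75 → 75 ≥ 60
Round 5 — Calder defaults.
No further defaults.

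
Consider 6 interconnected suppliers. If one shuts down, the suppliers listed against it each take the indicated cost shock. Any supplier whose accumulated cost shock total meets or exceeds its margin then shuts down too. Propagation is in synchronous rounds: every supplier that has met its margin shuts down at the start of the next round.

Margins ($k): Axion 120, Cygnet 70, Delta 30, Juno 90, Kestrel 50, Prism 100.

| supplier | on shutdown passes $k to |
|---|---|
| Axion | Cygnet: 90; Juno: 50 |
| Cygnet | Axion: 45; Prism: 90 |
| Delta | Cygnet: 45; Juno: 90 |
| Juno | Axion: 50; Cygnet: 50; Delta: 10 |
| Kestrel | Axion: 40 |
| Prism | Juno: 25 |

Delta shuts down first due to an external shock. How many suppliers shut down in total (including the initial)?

3

Round 1 — Delta shuts down (initial).
  Cygnet: +45 → 45 < 70
  Juno: +90 → 90 ≥ 90
Round 2 — Juno shuts down.
  Axion: +50 → 50 < 120
  Cygnet: +50 → 95 ≥ 70
Round 3 — Cygnet shuts down.
  Axion: +45 → 95 < 120
  Prism: +90 → 90 < 100
No further shutdowns.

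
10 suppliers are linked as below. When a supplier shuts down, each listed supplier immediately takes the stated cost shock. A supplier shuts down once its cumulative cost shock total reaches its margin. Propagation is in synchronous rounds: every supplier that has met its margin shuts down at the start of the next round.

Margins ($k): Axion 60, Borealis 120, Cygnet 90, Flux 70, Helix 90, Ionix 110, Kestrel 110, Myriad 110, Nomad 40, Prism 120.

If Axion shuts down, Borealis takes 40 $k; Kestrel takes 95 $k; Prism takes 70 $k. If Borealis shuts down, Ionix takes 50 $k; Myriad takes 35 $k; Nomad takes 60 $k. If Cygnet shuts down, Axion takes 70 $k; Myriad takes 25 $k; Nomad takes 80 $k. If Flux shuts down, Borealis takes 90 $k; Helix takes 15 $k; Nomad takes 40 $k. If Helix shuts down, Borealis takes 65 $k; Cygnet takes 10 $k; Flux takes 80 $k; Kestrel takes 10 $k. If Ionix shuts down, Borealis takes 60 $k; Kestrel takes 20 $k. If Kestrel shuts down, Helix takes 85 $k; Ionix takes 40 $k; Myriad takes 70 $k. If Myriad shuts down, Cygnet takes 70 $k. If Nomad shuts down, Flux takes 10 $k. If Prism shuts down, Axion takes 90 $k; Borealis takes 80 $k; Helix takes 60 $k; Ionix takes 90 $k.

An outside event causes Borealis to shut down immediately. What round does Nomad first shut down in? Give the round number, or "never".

2

Round 1 — Borealis shuts down (initial).
  Ionix: +50 → 50 < 110
  Myriad: +35 → 35 < 110
  Nomad: +60 → 60 ≥ 40
Round 2 — Nomad shuts down.
  Flux: +10 → 10 < 70
No further shutdowns.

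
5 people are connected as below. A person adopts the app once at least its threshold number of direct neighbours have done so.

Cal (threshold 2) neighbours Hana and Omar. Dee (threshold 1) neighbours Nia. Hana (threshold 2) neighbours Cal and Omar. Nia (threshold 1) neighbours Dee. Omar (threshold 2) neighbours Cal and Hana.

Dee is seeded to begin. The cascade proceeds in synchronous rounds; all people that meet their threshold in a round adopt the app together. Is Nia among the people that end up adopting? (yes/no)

yes

Round 1 — Dee adopts the app (initial).
Round 2 — checking thresholds:
  Nia: 1 of 1 neighbours ≥ 1, adopts the app.
Round 3 — no new adoptions; cascade stops.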